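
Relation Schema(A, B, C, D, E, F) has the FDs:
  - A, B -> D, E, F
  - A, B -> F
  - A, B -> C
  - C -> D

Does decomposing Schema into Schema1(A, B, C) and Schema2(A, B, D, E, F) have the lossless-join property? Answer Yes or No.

Yes

The shared attributes are {A, B} and {A, B}⁺ = {A, B, C, D, E, F}.
This includes all of Schema1, so the common attributes are a superkey of Schema1 — the join is lossless.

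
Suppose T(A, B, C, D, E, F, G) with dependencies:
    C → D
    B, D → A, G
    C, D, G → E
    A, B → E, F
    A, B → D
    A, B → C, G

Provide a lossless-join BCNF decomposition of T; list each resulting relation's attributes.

Candidate keys of the original relation: {A, B}, {B, C}, {B, D}.
Within {A, B, C, D, E, F, G}: {C}⁺ ∩ {A, B, C, D, E, F, G} = {C, D}, not the whole set, so C → D violates BCNF; decompose into {C, D} and {A, B, C, E, F, G}.
{C, D} has no BCNF violation.
Within {A, B, C, E, F, G}: {C, G}⁺ ∩ {A, B, C, E, F, G} = {C, E, G}, not the whole set, so C, G → E violates BCNF; decompose into {C, E, G} and {A, B, C, F, G}.
{C, E, G} has no BCNF violation.
{A, B, C, F, G} has no BCNF violation.

{A, B, C, F, G}; {C, D}; {C, E, G}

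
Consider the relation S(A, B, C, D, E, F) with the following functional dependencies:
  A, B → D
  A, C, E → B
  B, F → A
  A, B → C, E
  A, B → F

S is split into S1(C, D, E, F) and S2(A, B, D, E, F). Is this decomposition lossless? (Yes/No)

The shared attributes are {D, E, F} and {D, E, F}⁺ = {D, E, F}.
Neither S1 nor S2 is contained in that closure, so the decomposition is lossy.

No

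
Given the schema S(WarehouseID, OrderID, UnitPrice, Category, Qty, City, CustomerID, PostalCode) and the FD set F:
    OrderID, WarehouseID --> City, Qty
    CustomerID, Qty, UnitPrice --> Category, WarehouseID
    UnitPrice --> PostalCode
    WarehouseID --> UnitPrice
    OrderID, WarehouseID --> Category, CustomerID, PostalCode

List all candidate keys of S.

Attributes never on any right-hand side: {OrderID} — every candidate key must contain it.
{OrderID, WarehouseID}⁺ = {Category, City, CustomerID, OrderID, PostalCode, Qty, UnitPrice, WarehouseID}, which is every attribute, so {OrderID, WarehouseID} is a candidate key.
{CustomerID, OrderID, Qty, UnitPrice}⁺ = {Category, City, CustomerID, OrderID, PostalCode, Qty, UnitPrice, WarehouseID}, which is every attribute, so {CustomerID, OrderID, Qty, UnitPrice} is a candidate key.
Any other superkey properly contains one of these, so there are no further candidate keys.

{CustomerID, OrderID, Qty, UnitPrice}, {OrderID, WarehouseID}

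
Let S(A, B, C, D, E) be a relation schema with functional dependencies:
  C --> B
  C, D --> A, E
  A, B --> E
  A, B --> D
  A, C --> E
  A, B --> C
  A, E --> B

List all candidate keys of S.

{A, B}, {A, C}, {A, E}, {C, D}

{A, B} is a candidate key since {A, B}⁺ = {A, B, C, D, E} covers every attribute.
{A, C} is a candidate key since {A, C}⁺ = {A, B, C, D, E} covers every attribute.
{A, E} is a candidate key since {A, E}⁺ = {A, B, C, D, E} covers every attribute.
{C, D} is a candidate key since {C, D}⁺ = {A, B, C, D, E} covers every attribute.
These are minimal and exhaustive — every other superkey contains one of them.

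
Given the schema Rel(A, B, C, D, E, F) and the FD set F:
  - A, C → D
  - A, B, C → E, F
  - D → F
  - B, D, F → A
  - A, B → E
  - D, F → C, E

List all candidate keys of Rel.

{A, B, C}, {B, D}

Attributes never on any right-hand side: {B} — every candidate key must contain it.
{B, D}⁺ = {A, B, C, D, E, F}, which is every attribute, so {B, D} is a candidate key.
{A, B, C}⁺ = {A, B, C, D, E, F}, which is every attribute, so {A, B, C} is a candidate key.
No proper subset of any of these is a key, and no other minimal superkey exists.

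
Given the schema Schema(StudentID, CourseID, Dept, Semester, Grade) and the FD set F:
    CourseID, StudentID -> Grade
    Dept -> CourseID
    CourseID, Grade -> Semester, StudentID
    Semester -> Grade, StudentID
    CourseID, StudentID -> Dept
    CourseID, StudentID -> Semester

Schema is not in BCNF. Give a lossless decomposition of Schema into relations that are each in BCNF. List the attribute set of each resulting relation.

{CourseID, Dept}; {Dept, Semester}; {Grade, Semester, StudentID}

Candidate keys of the original relation: {CourseID, Grade}, {CourseID, Semester}, {CourseID, StudentID}, {Dept, Grade}, {Dept, Semester}, {Dept, StudentID}.
Within {CourseID, Dept, Grade, Semester, StudentID}: {Dept}⁺ ∩ {CourseID, Dept, Grade, Semester, StudentID} = {CourseID, Dept}, not the whole set, so Dept -> CourseID violates BCNF; decompose into {CourseID, Dept} and {Dept, Grade, Semester, StudentID}.
{CourseID, Dept} has no BCNF violation.
Within {Dept, Grade, Semester, StudentID}: {Semester}⁺ ∩ {Dept, Grade, Semester, StudentID} = {Grade, Semester, StudentID}, not the whole set, so Semester -> Grade, StudentID violates BCNF; decompose into {Grade, Semester, StudentID} and {Dept, Semester}.
{Grade, Semester, StudentID} has no BCNF violation.
{Dept, Semester} has no BCNF violation.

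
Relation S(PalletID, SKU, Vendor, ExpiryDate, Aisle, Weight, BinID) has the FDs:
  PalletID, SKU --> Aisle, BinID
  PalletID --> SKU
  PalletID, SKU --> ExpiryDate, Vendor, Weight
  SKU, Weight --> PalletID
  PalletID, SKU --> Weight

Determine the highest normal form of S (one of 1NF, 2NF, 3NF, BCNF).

Candidate keys: {PalletID}, {SKU, Weight}. Prime attributes: {PalletID, SKU, Weight}.
The left-hand side of every FD is a superkey, so BCNF is satisfied.

BCNF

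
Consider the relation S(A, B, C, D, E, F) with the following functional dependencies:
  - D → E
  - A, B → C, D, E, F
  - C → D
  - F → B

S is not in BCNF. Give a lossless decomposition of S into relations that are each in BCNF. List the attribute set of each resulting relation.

Candidate keys of the original relation: {A, B}, {A, F}.
Within {A, B, C, D, E, F}: {D}⁺ ∩ {A, B, C, D, E, F} = {D, E}, not the whole set, so D → E violates BCNF; decompose into {D, E} and {A, B, C, D, F}.
{D, E} is in BCNF.
Within {A, B, C, D, F}: {C}⁺ ∩ {A, B, C, D, F} = {C, D}, not the whole set, so C → D violates BCNF; decompose into {C, D} and {A, B, C, F}.
{C, D} is in BCNF.
Within {A, B, C, F}: {F}⁺ ∩ {A, B, C, F} = {B, F}, not the whole set, so F → B violates BCNF; decompose into {B, F} and {A, C, F}.
{B, F} is in BCNF.
{A, C, F} is in BCNF.

{A, C, F}; {B, F}; {C, D}; {D, E}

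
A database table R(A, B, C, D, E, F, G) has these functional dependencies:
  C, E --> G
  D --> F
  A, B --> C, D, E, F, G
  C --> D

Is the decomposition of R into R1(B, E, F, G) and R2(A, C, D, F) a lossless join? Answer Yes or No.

R1 ∩ R2 = {F}; its closure under F is {F}.
Neither R1 nor R2 is contained in that closure, so the decomposition is lossy.

No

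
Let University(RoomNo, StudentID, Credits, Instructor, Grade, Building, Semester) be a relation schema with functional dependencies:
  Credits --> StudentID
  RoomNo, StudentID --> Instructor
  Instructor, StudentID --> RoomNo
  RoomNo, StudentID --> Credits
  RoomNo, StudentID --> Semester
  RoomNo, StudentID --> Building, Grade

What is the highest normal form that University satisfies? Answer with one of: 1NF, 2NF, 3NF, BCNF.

Candidate keys: {Credits, Instructor}, {Credits, RoomNo}, {Instructor, StudentID}, {RoomNo, StudentID}. Prime attributes: {Credits, Instructor, RoomNo, StudentID}.
Credits --> StudentID: {Credits}⁺ = {Credits, StudentID}, which is not all of the attributes, so the left side is not a superkey — BCNF is violated.
Its right-hand attributes {StudentID} are all prime, as are those of every other non-superkey FD — the relation is in 3NF.

3NF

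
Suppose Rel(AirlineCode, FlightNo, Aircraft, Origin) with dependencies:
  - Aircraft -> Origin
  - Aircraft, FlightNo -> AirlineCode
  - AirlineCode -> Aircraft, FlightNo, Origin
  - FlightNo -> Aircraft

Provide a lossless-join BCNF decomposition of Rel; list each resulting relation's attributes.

Candidate keys of the original relation: {AirlineCode}, {FlightNo}.
Within {Aircraft, AirlineCode, FlightNo, Origin}: {Aircraft}⁺ ∩ {Aircraft, AirlineCode, FlightNo, Origin} = {Aircraft, Origin}, not the whole set, so Aircraft -> Origin violates BCNF; decompose into {Aircraft, Origin} and {Aircraft, AirlineCode, FlightNo}.
{Aircraft, Origin} has no BCNF violation.
{Aircraft, AirlineCode, FlightNo} has no BCNF violation.

{Aircraft, AirlineCode, FlightNo}; {Aircraft, Origin}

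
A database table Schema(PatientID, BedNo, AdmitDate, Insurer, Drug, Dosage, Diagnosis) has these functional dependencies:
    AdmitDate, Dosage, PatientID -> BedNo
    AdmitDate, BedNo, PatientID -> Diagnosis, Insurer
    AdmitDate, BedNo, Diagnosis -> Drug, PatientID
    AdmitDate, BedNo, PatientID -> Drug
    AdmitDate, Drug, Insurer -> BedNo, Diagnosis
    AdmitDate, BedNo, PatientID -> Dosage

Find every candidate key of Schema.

{AdmitDate, BedNo, Diagnosis}, {AdmitDate, BedNo, PatientID}, {AdmitDate, Dosage, PatientID}, {AdmitDate, Drug, Insurer}

Attributes never on any right-hand side: {AdmitDate} — every candidate key must contain it.
{AdmitDate, BedNo, Diagnosis} is a candidate key since {AdmitDate, BedNo, Diagnosis}⁺ = {AdmitDate, BedNo, Diagnosis, Dosage, Drug, Insurer, PatientID} covers every attribute.
{AdmitDate, BedNo, PatientID} is a candidate key since {AdmitDate, BedNo, PatientID}⁺ = {AdmitDate, BedNo, Diagnosis, Dosage, Drug, Insurer, PatientID} covers every attribute.
{AdmitDate, Dosage, PatientID} is a candidate key since {AdmitDate, Dosage, PatientID}⁺ = {AdmitDate, BedNo, Diagnosis, Dosage, Drug, Insurer, PatientID} covers every attribute.
{AdmitDate, Drug, Insurer} is a candidate key since {AdmitDate, Drug, Insurer}⁺ = {AdmitDate, BedNo, Diagnosis, Dosage, Drug, Insurer, PatientID} covers every attribute.
Any other superkey properly contains one of these, so there are no further candidate keys.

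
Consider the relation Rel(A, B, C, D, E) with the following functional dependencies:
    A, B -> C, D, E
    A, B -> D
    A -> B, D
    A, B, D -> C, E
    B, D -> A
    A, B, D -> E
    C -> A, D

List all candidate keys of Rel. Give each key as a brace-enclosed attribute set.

{A}, {B, D}, {C}

Closure of {A} is {A, B, C, D, E}, the whole schema; {A} is a candidate key.
Closure of {C} is {A, B, C, D, E}, the whole schema; {C} is a candidate key.
Closure of {B, D} is {A, B, C, D, E}, the whole schema; {B, D} is a candidate key.
No proper subset of any of these is a key, and no other minimal superkey exists.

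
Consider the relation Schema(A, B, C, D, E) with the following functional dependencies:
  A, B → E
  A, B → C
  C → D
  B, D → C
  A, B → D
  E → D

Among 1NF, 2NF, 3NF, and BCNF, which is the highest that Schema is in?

2NF

Candidate key: {A, B}. Prime attributes: {A, B}.
C → D breaks BCNF: {C}⁺ = {C, D}, so {C} is not a superkey.
C → D has non-prime {D} on the right and a non-superkey on the left, so 3NF fails.
No non-prime attribute depends on a proper subset of any candidate key, so 2NF holds.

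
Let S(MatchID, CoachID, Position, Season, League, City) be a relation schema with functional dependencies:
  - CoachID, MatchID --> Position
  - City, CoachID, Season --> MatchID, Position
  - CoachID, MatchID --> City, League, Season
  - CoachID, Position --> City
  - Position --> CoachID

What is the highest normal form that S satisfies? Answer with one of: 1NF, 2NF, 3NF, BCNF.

Candidate keys: {City, CoachID, Season}, {CoachID, MatchID}, {MatchID, Position}, {Position, Season}. Prime attributes: {City, CoachID, MatchID, Position, Season}.
CoachID, Position --> City: {CoachID, Position}⁺ = {City, CoachID, Position}, which is not all of the attributes, so the left side is not a superkey — BCNF is violated.
Its right-hand attributes {City} are all prime, as are those of every other non-superkey FD — the relation is in 3NF.

3NF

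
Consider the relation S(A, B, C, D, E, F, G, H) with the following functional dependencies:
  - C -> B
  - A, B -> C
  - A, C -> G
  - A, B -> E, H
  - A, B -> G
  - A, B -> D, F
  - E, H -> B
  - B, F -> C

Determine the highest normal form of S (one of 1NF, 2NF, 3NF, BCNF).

3NF

Candidate keys: {A, B}, {A, C}, {A, E, H}. Prime attributes: {A, B, C, E, H}.
For C -> B we have {C}⁺ = {B, C}; {C} is not a superkey, so BCNF fails.
Since {B} ⊆ prime attributes and every other non-superkey FD also has a prime right side, the schema is in 3NF.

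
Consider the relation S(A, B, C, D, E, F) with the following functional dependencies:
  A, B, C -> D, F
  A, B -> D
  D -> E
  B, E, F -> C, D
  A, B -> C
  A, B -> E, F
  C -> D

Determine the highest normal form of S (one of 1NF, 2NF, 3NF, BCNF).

Candidate key: {A, B}. Prime attributes: {A, B}.
D -> E: {D}⁺ = {D, E}, which is not all of the attributes, so the left side is not a superkey — BCNF is violated.
D -> E has non-prime {E} on the right and a non-superkey on the left, so 3NF fails.
No non-prime attribute depends on a proper subset of any candidate key, so 2NF holds.

2NF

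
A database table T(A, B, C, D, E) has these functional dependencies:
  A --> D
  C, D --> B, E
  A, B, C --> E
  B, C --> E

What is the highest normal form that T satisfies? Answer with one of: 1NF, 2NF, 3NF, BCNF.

Candidate key: {A, C}. Prime attributes: {A, C}.
For A --> D we have {A}⁺ = {A, D}; {A} is not a superkey, so BCNF fails.
Because {D} is non-prime and the left side of A --> D is not a superkey, the relation is not in 3NF.
The proper key subset {A} of {A, C} determines non-prime {D}, so the relation is not even in 2NF.

1NF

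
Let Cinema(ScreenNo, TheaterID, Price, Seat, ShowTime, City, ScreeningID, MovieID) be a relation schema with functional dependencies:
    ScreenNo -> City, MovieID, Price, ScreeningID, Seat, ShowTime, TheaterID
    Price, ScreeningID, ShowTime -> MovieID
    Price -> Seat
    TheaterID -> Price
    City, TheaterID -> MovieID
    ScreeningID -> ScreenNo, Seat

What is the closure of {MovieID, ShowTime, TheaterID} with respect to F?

Start with {MovieID, ShowTime, TheaterID}.
TheaterID -> Price applies; add {Price} → now {MovieID, Price, ShowTime, TheaterID}.
Price -> Seat applies; add {Seat} → now {MovieID, Price, Seat, ShowTime, TheaterID}.
No further FD applies.

{MovieID, Price, Seat, ShowTime, TheaterID}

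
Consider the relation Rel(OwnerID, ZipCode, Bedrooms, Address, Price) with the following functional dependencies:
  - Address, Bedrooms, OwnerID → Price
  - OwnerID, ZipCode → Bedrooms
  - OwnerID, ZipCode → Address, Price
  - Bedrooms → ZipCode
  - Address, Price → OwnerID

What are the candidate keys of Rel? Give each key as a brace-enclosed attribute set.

{Address, Bedrooms, Price}, {Address, Price, ZipCode}, {Bedrooms, OwnerID}, {OwnerID, ZipCode}

Closure of {Bedrooms, OwnerID} is {Address, Bedrooms, OwnerID, Price, ZipCode}, the whole schema; {Bedrooms, OwnerID} is a candidate key.
Closure of {OwnerID, ZipCode} is {Address, Bedrooms, OwnerID, Price, ZipCode}, the whole schema; {OwnerID, ZipCode} is a candidate key.
Closure of {Address, Bedrooms, Price} is {Address, Bedrooms, OwnerID, Price, ZipCode}, the whole schema; {Address, Bedrooms, Price} is a candidate key.
Closure of {Address, Price, ZipCode} is {Address, Bedrooms, OwnerID, Price, ZipCode}, the whole schema; {Address, Price, ZipCode} is a candidate key.
No proper subset of any of these is a key, and no other minimal superkey exists.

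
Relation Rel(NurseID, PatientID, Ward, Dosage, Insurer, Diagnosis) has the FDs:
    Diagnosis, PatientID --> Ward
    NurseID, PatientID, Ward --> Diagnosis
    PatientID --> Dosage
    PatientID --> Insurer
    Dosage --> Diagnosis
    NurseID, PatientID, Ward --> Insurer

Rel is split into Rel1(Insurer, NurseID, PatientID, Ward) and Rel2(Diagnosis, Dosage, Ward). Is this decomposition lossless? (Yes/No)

Rel1 ∩ Rel2 = {Ward}; its closure under F is {Ward}.
Rel1 ⊄ {Ward} and Rel2 ⊄ {Ward}, so the split is lossy.

No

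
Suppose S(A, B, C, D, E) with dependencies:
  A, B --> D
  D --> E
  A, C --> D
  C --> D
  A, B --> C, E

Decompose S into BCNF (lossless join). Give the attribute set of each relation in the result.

Candidate key of the original relation: {A, B}.
Within {A, B, C, D, E}: {D}⁺ ∩ {A, B, C, D, E} = {D, E}, not the whole set, so D --> E violates BCNF; decompose into {D, E} and {A, B, C, D}.
{D, E} is in BCNF.
Within {A, B, C, D}: {A, C}⁺ ∩ {A, B, C, D} = {A, C, D}, not the whole set, so A, C --> D violates BCNF; decompose into {A, C, D} and {A, B, C}.
Within {A, C, D}: {C}⁺ ∩ {A, C, D} = {C, D}, not the whole set, so C --> D violates BCNF; decompose into {C, D} and {A, C}.
{C, D} is in BCNF.
{A, C} is in BCNF.
{A, B, C} is in BCNF.

{A, B, C}; {C, D}; {D, E}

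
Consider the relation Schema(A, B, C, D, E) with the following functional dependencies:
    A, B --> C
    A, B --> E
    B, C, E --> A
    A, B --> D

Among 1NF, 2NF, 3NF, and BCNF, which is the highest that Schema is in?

BCNF

Candidate keys: {A, B}, {B, C, E}. Prime attributes: {A, B, C, E}.
The left-hand side of every FD is a superkey, so BCNF is satisfied.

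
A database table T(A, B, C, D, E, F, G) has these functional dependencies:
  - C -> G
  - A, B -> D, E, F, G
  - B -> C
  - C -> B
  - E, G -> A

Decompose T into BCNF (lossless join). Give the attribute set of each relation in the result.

Candidate keys of the original relation: {A, B}, {A, C}, {B, E}, {C, E}.
Within {A, B, C, D, E, F, G}: {C}⁺ ∩ {A, B, C, D, E, F, G} = {B, C, G}, not the whole set, so C -> B, G violates BCNF; decompose into {B, C, G} and {A, C, D, E, F}.
{B, C, G} has no BCNF violation.
{A, C, D, E, F} has no BCNF violation.

{A, C, D, E, F}; {B, C, G}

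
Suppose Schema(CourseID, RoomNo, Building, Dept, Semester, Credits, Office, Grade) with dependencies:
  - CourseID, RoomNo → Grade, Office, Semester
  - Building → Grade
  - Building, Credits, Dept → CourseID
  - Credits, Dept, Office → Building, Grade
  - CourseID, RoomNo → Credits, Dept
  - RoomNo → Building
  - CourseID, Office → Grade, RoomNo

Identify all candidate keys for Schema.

{CourseID, Office}, {CourseID, RoomNo}, {Credits, Dept, Office}, {Credits, Dept, RoomNo}

Closure of {CourseID, Office} is {Building, CourseID, Credits, Dept, Grade, Office, RoomNo, Semester}, the whole schema; {CourseID, Office} is a candidate key.
Closure of {CourseID, RoomNo} is {Building, CourseID, Credits, Dept, Grade, Office, RoomNo, Semester}, the whole schema; {CourseID, RoomNo} is a candidate key.
Closure of {Credits, Dept, Office} is {Building, CourseID, Credits, Dept, Grade, Office, RoomNo, Semester}, the whole schema; {Credits, Dept, Office} is a candidate key.
Closure of {Credits, Dept, RoomNo} is {Building, CourseID, Credits, Dept, Grade, Office, RoomNo, Semester}, the whole schema; {Credits, Dept, RoomNo} is a candidate key.
No proper subset of any of these is a key, and no other minimal superkey exists.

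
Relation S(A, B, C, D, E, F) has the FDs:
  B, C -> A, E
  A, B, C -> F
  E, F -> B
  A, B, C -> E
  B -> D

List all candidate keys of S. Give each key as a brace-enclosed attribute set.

No FD produces {C}, so it must be in every candidate key.
{B, C} is a candidate key since {B, C}⁺ = {A, B, C, D, E, F} covers every attribute.
{C, E, F} is a candidate key since {C, E, F}⁺ = {A, B, C, D, E, F} covers every attribute.
These are minimal and exhaustive — every other superkey contains one of them.

{B, C}, {C, E, F}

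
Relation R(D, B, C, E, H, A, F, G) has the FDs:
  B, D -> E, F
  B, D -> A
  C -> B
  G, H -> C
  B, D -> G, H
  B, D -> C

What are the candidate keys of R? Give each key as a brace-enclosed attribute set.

{B, D}, {C, D}, {D, G, H}

No FD produces {D}, so it must be in every candidate key.
{B, D}⁺ = {A, B, C, D, E, F, G, H} — all of the relation — so {B, D} is a candidate key.
{C, D}⁺ = {A, B, C, D, E, F, G, H} — all of the relation — so {C, D} is a candidate key.
{D, G, H}⁺ = {A, B, C, D, E, F, G, H} — all of the relation — so {D, G, H} is a candidate key.
Any other superkey properly contains one of these, so there are no further candidate keys.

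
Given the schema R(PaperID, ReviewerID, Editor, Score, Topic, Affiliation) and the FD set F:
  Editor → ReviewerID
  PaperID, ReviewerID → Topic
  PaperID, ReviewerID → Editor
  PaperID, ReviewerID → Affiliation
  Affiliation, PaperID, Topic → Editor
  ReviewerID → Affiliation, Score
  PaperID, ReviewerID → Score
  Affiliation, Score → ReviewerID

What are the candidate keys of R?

No FD produces {PaperID}, so it must be in every candidate key.
Closure of {Editor, PaperID} is {Affiliation, Editor, PaperID, ReviewerID, Score, Topic}, the whole schema; {Editor, PaperID} is a candidate key.
Closure of {PaperID, ReviewerID} is {Affiliation, Editor, PaperID, ReviewerID, Score, Topic}, the whole schema; {PaperID, ReviewerID} is a candidate key.
Closure of {Affiliation, PaperID, Score} is {Affiliation, Editor, PaperID, ReviewerID, Score, Topic}, the whole schema; {Affiliation, PaperID, Score} is a candidate key.
Closure of {Affiliation, PaperID, Topic} is {Affiliation, Editor, PaperID, ReviewerID, Score, Topic}, the whole schema; {Affiliation, PaperID, Topic} is a candidate key.
These are minimal and exhaustive — every other superkey contains one of them.

{Affiliation, PaperID, Score}, {Affiliation, PaperID, Topic}, {Editor, PaperID}, {PaperID, ReviewerID}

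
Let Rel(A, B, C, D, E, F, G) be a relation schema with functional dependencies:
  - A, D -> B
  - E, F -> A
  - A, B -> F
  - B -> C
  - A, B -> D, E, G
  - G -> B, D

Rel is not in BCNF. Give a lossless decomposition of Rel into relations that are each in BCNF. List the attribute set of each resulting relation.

{A, E, F}; {B, C}; {B, D, G}; {E, F, G}

Candidate keys of the original relation: {A, B}, {A, D}, {A, G}, {B, E, F}, {D, E, F}, {E, F, G}.
Within {A, B, C, D, E, F, G}: {E, F}⁺ ∩ {A, B, C, D, E, F, G} = {A, E, F}, not the whole set, so E, F -> A violates BCNF; decompose into {A, E, F} and {B, C, D, E, F, G}.
{A, E, F} is in BCNF.
Within {B, C, D, E, F, G}: {B}⁺ ∩ {B, C, D, E, F, G} = {B, C}, not the whole set, so B -> C violates BCNF; decompose into {B, C} and {B, D, E, F, G}.
{B, C} is in BCNF.
Within {B, D, E, F, G}: {G}⁺ ∩ {B, D, E, F, G} = {B, D, G}, not the whole set, so G -> B, D violates BCNF; decompose into {B, D, G} and {E, F, G}.
{B, D, G} is in BCNF.
{E, F, G} is in BCNF.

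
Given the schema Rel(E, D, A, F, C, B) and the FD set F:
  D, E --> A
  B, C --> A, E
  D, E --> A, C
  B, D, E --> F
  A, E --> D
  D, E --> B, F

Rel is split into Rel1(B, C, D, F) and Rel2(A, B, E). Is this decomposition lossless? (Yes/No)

No

The shared attributes are {B} and {B}⁺ = {B}.
Rel1 ⊄ {B} and Rel2 ⊄ {B}, so the split is lossy.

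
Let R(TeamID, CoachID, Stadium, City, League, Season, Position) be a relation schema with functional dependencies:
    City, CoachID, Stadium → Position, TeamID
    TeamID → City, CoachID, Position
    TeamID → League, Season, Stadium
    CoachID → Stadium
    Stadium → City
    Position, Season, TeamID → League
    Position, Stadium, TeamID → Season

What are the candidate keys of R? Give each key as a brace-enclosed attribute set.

{CoachID}, {TeamID}

{CoachID}⁺ = {City, CoachID, League, Position, Season, Stadium, TeamID}, which is every attribute, so {CoachID} is a candidate key.
{TeamID}⁺ = {City, CoachID, League, Position, Season, Stadium, TeamID}, which is every attribute, so {TeamID} is a candidate key.
These are minimal and exhaustive — every other superkey contains one of them.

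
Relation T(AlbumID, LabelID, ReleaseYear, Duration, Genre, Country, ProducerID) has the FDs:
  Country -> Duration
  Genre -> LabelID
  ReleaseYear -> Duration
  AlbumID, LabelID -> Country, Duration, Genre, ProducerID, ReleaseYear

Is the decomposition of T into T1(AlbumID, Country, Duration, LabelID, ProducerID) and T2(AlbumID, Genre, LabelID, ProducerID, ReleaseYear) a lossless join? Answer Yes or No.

Yes

Common attributes: {AlbumID, LabelID, ProducerID}; their closure is {AlbumID, Country, Duration, Genre, LabelID, ProducerID, ReleaseYear}.
Since T1 ⊆ {AlbumID, Country, Duration, Genre, LabelID, ProducerID, ReleaseYear}, the intersection is a superkey of T1; the decomposition is lossless.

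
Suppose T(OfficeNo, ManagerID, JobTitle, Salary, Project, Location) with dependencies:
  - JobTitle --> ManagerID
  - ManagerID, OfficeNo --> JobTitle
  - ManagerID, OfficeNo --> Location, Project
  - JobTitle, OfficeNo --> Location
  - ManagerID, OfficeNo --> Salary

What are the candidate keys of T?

Attributes never on any right-hand side: {OfficeNo} — every candidate key must contain it.
{JobTitle, OfficeNo}⁺ = {JobTitle, Location, ManagerID, OfficeNo, Project, Salary} — all of the relation — so {JobTitle, OfficeNo} is a candidate key.
{ManagerID, OfficeNo}⁺ = {JobTitle, Location, ManagerID, OfficeNo, Project, Salary} — all of the relation — so {ManagerID, OfficeNo} is a candidate key.
Any other superkey properly contains one of these, so there are no further candidate keys.

{JobTitle, OfficeNo}, {ManagerID, OfficeNo}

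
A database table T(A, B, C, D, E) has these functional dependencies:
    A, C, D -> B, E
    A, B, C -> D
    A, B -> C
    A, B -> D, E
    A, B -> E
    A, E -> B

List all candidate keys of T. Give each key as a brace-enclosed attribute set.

{A, B}, {A, C, D}, {A, E}

No FD produces {A}, so it must be in every candidate key.
{A, B}⁺ = {A, B, C, D, E}, which is every attribute, so {A, B} is a candidate key.
{A, E}⁺ = {A, B, C, D, E}, which is every attribute, so {A, E} is a candidate key.
{A, C, D}⁺ = {A, B, C, D, E}, which is every attribute, so {A, C, D} is a candidate key.
No proper subset of any of these is a key, and no other minimal superkey exists.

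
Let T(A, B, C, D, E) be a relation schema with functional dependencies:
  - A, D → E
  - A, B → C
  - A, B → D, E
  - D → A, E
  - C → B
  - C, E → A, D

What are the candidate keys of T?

{A, B}, {A, C}, {B, D}, {C, D}, {C, E}

{A, B}⁺ = {A, B, C, D, E}, which is every attribute, so {A, B} is a candidate key.
{A, C}⁺ = {A, B, C, D, E}, which is every attribute, so {A, C} is a candidate key.
{B, D}⁺ = {A, B, C, D, E}, which is every attribute, so {B, D} is a candidate key.
{C, D}⁺ = {A, B, C, D, E}, which is every attribute, so {C, D} is a candidate key.
{C, E}⁺ = {A, B, C, D, E}, which is every attribute, so {C, E} is a candidate key.
Any other superkey properly contains one of these, so there are no further candidate keys.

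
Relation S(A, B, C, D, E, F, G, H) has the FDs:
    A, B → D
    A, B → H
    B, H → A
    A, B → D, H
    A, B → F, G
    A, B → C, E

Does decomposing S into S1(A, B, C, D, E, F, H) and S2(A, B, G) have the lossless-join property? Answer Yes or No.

Yes

S1 ∩ S2 = {A, B}; its closure under F is {A, B, C, D, E, F, G, H}.
Since S1 ⊆ {A, B, C, D, E, F, G, H}, the intersection is a superkey of S1; the decomposition is lossless.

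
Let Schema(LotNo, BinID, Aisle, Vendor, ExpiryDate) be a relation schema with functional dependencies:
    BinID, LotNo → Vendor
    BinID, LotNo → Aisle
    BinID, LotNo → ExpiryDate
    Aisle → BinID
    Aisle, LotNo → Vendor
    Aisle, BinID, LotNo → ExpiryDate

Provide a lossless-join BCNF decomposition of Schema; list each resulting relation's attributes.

{Aisle, BinID}; {Aisle, ExpiryDate, LotNo, Vendor}

Candidate keys of the original relation: {Aisle, LotNo}, {BinID, LotNo}.
In {Aisle, BinID, ExpiryDate, LotNo, Vendor}, {Aisle} is not a superkey ({Aisle}⁺ restricted to this set is {Aisle, BinID}), so split on Aisle → BinID into {Aisle, BinID} and {Aisle, ExpiryDate, LotNo, Vendor}.
{Aisle, BinID} is in BCNF.
{Aisle, ExpiryDate, LotNo, Vendor} is in BCNF.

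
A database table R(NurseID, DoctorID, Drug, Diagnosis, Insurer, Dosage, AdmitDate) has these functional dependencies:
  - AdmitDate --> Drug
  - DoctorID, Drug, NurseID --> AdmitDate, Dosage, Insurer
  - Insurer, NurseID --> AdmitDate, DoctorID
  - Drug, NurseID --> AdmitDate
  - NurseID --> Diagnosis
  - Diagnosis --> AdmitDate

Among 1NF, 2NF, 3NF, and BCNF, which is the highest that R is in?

Candidate keys: {DoctorID, NurseID}, {Insurer, NurseID}. Prime attributes: {DoctorID, Insurer, NurseID}.
For AdmitDate --> Drug we have {AdmitDate}⁺ = {AdmitDate, Drug}; {AdmitDate} is not a superkey, so BCNF fails.
AdmitDate --> Drug has non-prime {Drug} on the right and a non-superkey on the left, so 3NF fails.
Since {NurseID} ⊂ {DoctorID, NurseID} and {NurseID}⁺ ⊇ {AdmitDate, Diagnosis, Drug} with {AdmitDate, Diagnosis, Drug} non-prime, there is a partial dependency; 2NF fails.

1NF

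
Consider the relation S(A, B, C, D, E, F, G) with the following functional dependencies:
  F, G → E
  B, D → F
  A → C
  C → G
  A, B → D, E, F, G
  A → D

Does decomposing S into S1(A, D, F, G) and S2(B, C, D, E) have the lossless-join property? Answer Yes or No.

The shared attributes are {D} and {D}⁺ = {D}.
The closure covers neither S1 nor S2 entirely; the join is not lossless.

No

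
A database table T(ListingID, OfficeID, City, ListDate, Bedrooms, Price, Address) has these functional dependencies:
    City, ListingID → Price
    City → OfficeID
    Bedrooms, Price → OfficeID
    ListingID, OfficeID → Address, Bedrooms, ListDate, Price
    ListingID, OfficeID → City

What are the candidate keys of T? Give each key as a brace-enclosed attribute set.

{ListingID} never appears on the right of any FD, so every key must include it.
{City, ListingID}⁺ = {Address, Bedrooms, City, ListDate, ListingID, OfficeID, Price}, which is every attribute, so {City, ListingID} is a candidate key.
{ListingID, OfficeID}⁺ = {Address, Bedrooms, City, ListDate, ListingID, OfficeID, Price}, which is every attribute, so {ListingID, OfficeID} is a candidate key.
{Bedrooms, ListingID, Price}⁺ = {Address, Bedrooms, City, ListDate, ListingID, OfficeID, Price}, which is every attribute, so {Bedrooms, ListingID, Price} is a candidate key.
These are minimal and exhaustive — every other superkey contains one of them.

{Bedrooms, ListingID, Price}, {City, ListingID}, {ListingID, OfficeID}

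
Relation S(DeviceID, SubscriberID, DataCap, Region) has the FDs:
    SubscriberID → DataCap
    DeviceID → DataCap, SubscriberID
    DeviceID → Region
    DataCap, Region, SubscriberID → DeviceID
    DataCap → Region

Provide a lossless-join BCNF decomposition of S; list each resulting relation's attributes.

Candidate keys of the original relation: {DeviceID}, {SubscriberID}.
In {DataCap, DeviceID, Region, SubscriberID}, {DataCap} is not a superkey ({DataCap}⁺ restricted to this set is {DataCap, Region}), so split on DataCap → Region into {DataCap, Region} and {DataCap, DeviceID, SubscriberID}.
{DataCap, Region} is in BCNF.
{DataCap, DeviceID, SubscriberID} is in BCNF.

{DataCap, DeviceID, SubscriberID}; {DataCap, Region}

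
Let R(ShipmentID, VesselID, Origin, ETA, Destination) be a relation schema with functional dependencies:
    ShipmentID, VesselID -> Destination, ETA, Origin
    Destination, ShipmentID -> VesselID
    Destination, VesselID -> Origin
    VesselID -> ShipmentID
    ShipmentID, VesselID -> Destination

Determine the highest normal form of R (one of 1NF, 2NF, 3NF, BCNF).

BCNF

Candidate keys: {Destination, ShipmentID}, {VesselID}. Prime attributes: {Destination, ShipmentID, VesselID}.
The left-hand side of every FD is a superkey, so BCNF is satisfied.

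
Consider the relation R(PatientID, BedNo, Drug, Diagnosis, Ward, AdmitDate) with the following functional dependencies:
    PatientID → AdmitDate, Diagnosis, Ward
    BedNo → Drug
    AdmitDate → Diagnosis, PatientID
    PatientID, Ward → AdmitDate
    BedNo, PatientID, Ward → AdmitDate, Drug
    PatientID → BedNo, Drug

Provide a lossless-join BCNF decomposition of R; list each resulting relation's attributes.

Candidate keys of the original relation: {AdmitDate}, {PatientID}.
In {AdmitDate, BedNo, Diagnosis, Drug, PatientID, Ward}, {BedNo} is not a superkey ({BedNo}⁺ restricted to this set is {BedNo, Drug}), so split on BedNo → Drug into {BedNo, Drug} and {AdmitDate, BedNo, Diagnosis, PatientID, Ward}.
{BedNo, Drug} is in BCNF.
{AdmitDate, BedNo, Diagnosis, PatientID, Ward} is in BCNF.

{AdmitDate, BedNo, Diagnosis, PatientID, Ward}; {BedNo, Drug}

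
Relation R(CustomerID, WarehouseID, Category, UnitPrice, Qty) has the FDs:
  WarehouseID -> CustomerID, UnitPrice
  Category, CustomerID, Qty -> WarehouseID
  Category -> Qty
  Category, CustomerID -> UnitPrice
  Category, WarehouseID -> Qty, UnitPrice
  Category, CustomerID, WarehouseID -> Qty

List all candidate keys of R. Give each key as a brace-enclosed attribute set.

{Category, CustomerID}, {Category, WarehouseID}

Attributes never on any right-hand side: {Category} — every candidate key must contain it.
Closure of {Category, CustomerID} is {Category, CustomerID, Qty, UnitPrice, WarehouseID}, the whole schema; {Category, CustomerID} is a candidate key.
Closure of {Category, WarehouseID} is {Category, CustomerID, Qty, UnitPrice, WarehouseID}, the whole schema; {Category, WarehouseID} is a candidate key.
Any other superkey properly contains one of these, so there are no further candidate keys.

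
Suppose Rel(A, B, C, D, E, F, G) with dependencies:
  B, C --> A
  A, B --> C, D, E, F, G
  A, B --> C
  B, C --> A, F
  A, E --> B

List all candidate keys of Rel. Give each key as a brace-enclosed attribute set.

{A, B}, {A, E}, {B, C}

Closure of {A, B} is {A, B, C, D, E, F, G}, the whole schema; {A, B} is a candidate key.
Closure of {A, E} is {A, B, C, D, E, F, G}, the whole schema; {A, E} is a candidate key.
Closure of {B, C} is {A, B, C, D, E, F, G}, the whole schema; {B, C} is a candidate key.
Any other superkey properly contains one of these, so there are no further candidate keys.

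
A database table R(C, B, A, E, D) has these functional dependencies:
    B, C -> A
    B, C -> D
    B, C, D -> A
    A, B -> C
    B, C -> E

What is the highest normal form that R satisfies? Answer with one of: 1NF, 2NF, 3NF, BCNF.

Candidate keys: {A, B}, {B, C}. Prime attributes: {A, B, C}.
Every FD has a superkey on the left, so the relation is in BCNF.

BCNF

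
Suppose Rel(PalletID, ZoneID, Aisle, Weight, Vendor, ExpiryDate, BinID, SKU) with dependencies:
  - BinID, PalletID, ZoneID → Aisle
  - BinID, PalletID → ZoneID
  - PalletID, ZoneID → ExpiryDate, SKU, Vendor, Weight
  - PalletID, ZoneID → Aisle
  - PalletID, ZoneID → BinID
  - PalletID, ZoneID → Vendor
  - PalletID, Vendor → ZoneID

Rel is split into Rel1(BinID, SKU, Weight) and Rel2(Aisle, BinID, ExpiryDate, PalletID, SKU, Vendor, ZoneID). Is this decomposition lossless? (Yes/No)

Common attributes: {BinID, SKU}; their closure is {BinID, SKU}.
Rel1 ⊄ {BinID, SKU} and Rel2 ⊄ {BinID, SKU}, so the split is lossy.

No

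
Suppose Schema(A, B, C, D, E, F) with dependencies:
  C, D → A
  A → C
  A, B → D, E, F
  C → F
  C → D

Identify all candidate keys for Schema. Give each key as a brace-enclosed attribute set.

{A, B}, {B, C}

No FD produces {B}, so it must be in every candidate key.
{A, B}⁺ = {A, B, C, D, E, F}, which is every attribute, so {A, B} is a candidate key.
{B, C}⁺ = {A, B, C, D, E, F}, which is every attribute, so {B, C} is a candidate key.
These are minimal and exhaustive — every other superkey contains one of them.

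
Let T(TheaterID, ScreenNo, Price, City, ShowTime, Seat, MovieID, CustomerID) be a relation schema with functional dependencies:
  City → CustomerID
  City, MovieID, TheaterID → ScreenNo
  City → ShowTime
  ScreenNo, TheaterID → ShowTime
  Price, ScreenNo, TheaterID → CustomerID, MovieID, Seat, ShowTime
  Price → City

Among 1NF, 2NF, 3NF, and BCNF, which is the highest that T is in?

Candidate keys: {MovieID, Price, TheaterID}, {Price, ScreenNo, TheaterID}. Prime attributes: {MovieID, Price, ScreenNo, TheaterID}.
City → CustomerID breaks BCNF: {City}⁺ = {City, CustomerID, ShowTime}, so {City} is not a superkey.
City → CustomerID has non-prime {CustomerID} on the right and a non-superkey on the left, so 3NF fails.
Since {Price} ⊂ {MovieID, Price, TheaterID} and {Price}⁺ ⊇ {City, CustomerID, ShowTime} with {City, CustomerID, ShowTime} non-prime, there is a partial dependency; 2NF fails.

1NF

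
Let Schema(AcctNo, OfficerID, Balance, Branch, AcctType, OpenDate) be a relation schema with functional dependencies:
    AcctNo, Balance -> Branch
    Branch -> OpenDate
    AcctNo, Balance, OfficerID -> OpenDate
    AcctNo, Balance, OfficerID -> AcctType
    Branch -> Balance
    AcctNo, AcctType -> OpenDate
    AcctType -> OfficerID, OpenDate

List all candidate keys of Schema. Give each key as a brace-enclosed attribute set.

No FD produces {AcctNo}, so it must be in every candidate key.
Closure of {AcctNo, AcctType, Balance} is {AcctNo, AcctType, Balance, Branch, OfficerID, OpenDate}, the whole schema; {AcctNo, AcctType, Balance} is a candidate key.
Closure of {AcctNo, AcctType, Branch} is {AcctNo, AcctType, Balance, Branch, OfficerID, OpenDate}, the whole schema; {AcctNo, AcctType, Branch} is a candidate key.
Closure of {AcctNo, Balance, OfficerID} is {AcctNo, AcctType, Balance, Branch, OfficerID, OpenDate}, the whole schema; {AcctNo, Balance, OfficerID} is a candidate key.
Closure of {AcctNo, Branch, OfficerID} is {AcctNo, AcctType, Balance, Branch, OfficerID, OpenDate}, the whole schema; {AcctNo, Branch, OfficerID} is a candidate key.
No proper subset of any of these is a key, and no other minimal superkey exists.

{AcctNo, AcctType, Balance}, {AcctNo, AcctType, Branch}, {AcctNo, Balance, OfficerID}, {AcctNo, Branch, OfficerID}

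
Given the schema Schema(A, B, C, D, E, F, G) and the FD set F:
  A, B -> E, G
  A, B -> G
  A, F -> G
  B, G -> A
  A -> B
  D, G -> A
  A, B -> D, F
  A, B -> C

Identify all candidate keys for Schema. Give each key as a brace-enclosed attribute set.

{A}, {B, G}, {D, G}

{A} is a candidate key since {A}⁺ = {A, B, C, D, E, F, G} covers every attribute.
{B, G} is a candidate key since {B, G}⁺ = {A, B, C, D, E, F, G} covers every attribute.
{D, G} is a candidate key since {D, G}⁺ = {A, B, C, D, E, F, G} covers every attribute.
Any other superkey properly contains one of these, so there are no further candidate keys.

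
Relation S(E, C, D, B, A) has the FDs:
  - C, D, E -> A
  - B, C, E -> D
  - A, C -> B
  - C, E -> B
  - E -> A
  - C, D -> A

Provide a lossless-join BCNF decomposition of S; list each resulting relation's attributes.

{A, B, C}; {A, E}; {C, D, E}

Candidate key of the original relation: {C, E}.
Within {A, B, C, D, E}: {A, C}⁺ ∩ {A, B, C, D, E} = {A, B, C}, not the whole set, so A, C -> B violates BCNF; decompose into {A, B, C} and {A, C, D, E}.
{A, B, C}: every determinant is a superkey — BCNF.
Within {A, C, D, E}: {E}⁺ ∩ {A, C, D, E} = {A, E}, not the whole set, so E -> A violates BCNF; decompose into {A, E} and {C, D, E}.
{A, E}: every determinant is a superkey — BCNF.
{C, D, E}: every determinant is a superkey — BCNF.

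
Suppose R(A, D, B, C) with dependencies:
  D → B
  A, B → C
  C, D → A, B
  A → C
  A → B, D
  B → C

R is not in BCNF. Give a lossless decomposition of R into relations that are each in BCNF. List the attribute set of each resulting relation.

Candidate keys of the original relation: {A}, {D}.
Within {A, B, C, D}: {B}⁺ ∩ {A, B, C, D} = {B, C}, not the whole set, so B → C violates BCNF; decompose into {B, C} and {A, B, D}.
{B, C} is in BCNF.
{A, B, D} is in BCNF.

{A, B, D}; {B, C}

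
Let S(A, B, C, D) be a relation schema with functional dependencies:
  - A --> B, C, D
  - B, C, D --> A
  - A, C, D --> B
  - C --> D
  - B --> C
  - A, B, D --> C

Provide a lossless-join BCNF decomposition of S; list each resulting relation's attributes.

Candidate keys of the original relation: {A}, {B}.
In {A, B, C, D}, {C} is not a superkey ({C}⁺ restricted to this set is {C, D}), so split on C --> D into {C, D} and {A, B, C}.
{C, D} is in BCNF.
{A, B, C} is in BCNF.

{A, B, C}; {C, D}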